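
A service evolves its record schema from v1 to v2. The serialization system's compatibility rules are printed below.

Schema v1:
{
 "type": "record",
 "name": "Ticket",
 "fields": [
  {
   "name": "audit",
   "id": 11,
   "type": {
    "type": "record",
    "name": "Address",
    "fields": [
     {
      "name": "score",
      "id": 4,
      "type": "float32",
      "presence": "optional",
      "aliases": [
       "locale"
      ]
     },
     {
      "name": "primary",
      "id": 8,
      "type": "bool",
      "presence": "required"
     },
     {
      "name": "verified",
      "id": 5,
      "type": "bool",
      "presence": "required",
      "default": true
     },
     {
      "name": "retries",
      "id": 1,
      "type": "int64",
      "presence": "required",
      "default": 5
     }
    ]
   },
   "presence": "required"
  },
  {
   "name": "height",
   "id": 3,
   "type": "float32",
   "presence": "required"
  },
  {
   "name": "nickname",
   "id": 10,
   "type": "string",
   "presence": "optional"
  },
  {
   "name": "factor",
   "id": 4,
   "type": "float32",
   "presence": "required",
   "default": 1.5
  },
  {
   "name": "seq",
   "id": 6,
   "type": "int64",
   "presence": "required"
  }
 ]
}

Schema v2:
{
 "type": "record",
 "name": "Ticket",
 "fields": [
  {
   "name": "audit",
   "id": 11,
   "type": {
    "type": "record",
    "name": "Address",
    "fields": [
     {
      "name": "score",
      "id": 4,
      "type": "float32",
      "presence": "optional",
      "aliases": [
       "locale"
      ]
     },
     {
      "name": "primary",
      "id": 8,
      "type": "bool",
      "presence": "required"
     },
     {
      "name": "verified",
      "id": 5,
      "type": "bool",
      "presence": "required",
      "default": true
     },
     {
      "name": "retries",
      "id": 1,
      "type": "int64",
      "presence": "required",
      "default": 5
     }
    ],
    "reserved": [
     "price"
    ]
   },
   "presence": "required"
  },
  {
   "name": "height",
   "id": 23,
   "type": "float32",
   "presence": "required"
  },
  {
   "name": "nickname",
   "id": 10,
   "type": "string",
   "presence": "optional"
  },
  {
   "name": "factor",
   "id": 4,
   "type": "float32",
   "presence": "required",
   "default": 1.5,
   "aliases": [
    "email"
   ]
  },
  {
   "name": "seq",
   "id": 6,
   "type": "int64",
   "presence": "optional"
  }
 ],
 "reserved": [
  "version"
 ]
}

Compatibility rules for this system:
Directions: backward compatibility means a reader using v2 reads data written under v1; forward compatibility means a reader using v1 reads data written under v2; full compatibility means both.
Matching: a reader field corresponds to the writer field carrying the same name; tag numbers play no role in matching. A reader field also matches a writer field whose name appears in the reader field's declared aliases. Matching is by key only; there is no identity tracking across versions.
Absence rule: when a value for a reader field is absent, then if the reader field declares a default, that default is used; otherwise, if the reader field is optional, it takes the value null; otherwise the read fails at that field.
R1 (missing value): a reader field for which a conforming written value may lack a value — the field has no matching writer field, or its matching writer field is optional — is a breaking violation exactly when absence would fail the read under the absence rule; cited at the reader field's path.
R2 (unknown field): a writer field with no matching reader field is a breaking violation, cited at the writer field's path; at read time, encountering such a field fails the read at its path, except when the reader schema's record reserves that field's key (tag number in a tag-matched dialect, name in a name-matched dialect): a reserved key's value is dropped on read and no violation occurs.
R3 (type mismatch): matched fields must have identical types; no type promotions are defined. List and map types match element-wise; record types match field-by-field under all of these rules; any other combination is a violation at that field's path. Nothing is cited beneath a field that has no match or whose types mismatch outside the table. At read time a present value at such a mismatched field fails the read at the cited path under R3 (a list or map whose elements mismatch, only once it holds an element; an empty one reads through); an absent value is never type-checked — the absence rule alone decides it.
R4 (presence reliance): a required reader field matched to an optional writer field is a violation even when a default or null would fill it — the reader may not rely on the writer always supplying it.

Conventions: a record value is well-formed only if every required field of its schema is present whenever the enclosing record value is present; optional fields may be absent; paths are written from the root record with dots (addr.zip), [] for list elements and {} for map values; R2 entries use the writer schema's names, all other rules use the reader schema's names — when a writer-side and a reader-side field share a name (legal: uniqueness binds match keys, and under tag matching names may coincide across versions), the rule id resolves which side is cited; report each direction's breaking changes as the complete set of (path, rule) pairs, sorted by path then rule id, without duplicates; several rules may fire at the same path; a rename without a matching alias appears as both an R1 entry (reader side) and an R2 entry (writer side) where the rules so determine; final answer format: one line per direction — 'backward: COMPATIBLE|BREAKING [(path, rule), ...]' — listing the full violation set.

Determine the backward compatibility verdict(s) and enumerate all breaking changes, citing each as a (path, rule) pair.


arrows below run writer -> reader for Ticket
backward analysis of Ticket with v2 as reader and v1 as writer:
  writer required, Address -> Address: reader audit maps from writer audit
  writer required, float32 -> float32: reader height maps from writer height
  writer optional, string -> string: reader nickname maps from writer nickname
  writer required, float32 -> float32: reader factor maps from writer factor
  writer required, int64 -> int64: reader seq maps from writer seq
  writer optional, float32 -> float32: reader audit.score maps from writer audit.score
  writer required, bool -> bool: reader audit.primary maps from writer audit.primary
  writer required, bool -> bool: reader audit.verified maps from writer audit.verified
  writer required, int64 -> int64: reader audit.retries maps from writer audit.retries
  nothing fires on Ticket: backward is COMPATIBLE
remaining Ticket differences; none change what is asked:
  field height in record Ticket: tag 3 changed to 23 -> fires no rule on Ticket, leaving the asked answer as it is
  field seq in record Ticket: required changed to optional -> affects forward compatibility only, which is not asked

backward: COMPATIBLE []


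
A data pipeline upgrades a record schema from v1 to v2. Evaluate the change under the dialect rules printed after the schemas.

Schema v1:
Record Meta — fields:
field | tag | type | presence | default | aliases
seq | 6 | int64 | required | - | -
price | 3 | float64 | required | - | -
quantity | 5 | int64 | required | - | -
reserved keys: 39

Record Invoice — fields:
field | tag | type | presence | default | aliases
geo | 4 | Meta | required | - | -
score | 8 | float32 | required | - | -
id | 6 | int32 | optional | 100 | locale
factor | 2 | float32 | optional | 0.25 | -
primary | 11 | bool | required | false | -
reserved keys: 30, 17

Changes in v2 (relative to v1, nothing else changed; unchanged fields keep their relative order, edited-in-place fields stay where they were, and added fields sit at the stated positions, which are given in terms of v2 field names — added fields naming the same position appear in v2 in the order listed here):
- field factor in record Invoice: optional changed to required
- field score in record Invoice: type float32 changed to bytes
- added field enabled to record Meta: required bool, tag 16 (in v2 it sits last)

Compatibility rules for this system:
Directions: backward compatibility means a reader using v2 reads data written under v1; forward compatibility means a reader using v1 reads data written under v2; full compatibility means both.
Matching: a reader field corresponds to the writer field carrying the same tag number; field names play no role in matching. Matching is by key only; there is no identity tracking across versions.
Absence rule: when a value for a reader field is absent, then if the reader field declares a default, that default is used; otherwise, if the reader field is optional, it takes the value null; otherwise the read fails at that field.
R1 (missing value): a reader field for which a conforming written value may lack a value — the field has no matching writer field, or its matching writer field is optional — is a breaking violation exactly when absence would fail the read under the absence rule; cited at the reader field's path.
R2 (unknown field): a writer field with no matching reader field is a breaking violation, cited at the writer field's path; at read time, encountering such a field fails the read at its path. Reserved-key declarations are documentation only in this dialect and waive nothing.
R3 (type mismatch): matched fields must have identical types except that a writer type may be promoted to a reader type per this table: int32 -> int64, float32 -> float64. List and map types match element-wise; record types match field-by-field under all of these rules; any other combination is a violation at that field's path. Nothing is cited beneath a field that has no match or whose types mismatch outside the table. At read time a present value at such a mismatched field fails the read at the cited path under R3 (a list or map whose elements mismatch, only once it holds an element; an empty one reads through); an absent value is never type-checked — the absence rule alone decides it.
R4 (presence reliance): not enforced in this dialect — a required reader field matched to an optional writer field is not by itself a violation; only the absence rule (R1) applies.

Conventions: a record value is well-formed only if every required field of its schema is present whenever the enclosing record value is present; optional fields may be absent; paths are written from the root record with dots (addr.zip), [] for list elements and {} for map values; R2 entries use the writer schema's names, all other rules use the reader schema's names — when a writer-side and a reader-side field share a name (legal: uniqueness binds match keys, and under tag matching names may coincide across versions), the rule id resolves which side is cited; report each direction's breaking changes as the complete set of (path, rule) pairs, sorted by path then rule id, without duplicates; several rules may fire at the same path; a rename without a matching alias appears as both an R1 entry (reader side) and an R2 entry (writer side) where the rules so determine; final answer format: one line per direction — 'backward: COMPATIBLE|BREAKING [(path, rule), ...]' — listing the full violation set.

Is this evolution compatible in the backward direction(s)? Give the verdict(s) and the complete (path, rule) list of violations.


backward: BREAKING [(geo.enabled, R1), (score, R3)]

the writer's type comes first in each Invoice pair
backward analysis of Invoice with v2 as reader and v1 as writer:
  writer required, Meta -> Meta: reader geo maps from writer geo
  writer required, float32 -> bytes: reader score maps from writer score
  writer optional, int32 -> int32: reader id maps from writer id
  writer optional, float32 -> float32: reader factor maps from writer factor
  writer required, bool -> bool: reader primary maps from writer primary
  writer required, int64 -> int64: reader geo.seq maps from writer geo.seq
  writer required, float64 -> float64: reader geo.price maps from writer geo.price
  writer required, int64 -> int64: reader geo.quantity maps from writer geo.quantity
  geo.enabled: no writer-side match
  breaking: (geo.enabled, R1)
  breaking: (score, R3)
  => backward: BREAKING (2)
diffs on Invoice not affecting the asked answer:
  field factor in record Invoice: optional changed to required -> triggers nothing under Invoice's printed rules — same verdict


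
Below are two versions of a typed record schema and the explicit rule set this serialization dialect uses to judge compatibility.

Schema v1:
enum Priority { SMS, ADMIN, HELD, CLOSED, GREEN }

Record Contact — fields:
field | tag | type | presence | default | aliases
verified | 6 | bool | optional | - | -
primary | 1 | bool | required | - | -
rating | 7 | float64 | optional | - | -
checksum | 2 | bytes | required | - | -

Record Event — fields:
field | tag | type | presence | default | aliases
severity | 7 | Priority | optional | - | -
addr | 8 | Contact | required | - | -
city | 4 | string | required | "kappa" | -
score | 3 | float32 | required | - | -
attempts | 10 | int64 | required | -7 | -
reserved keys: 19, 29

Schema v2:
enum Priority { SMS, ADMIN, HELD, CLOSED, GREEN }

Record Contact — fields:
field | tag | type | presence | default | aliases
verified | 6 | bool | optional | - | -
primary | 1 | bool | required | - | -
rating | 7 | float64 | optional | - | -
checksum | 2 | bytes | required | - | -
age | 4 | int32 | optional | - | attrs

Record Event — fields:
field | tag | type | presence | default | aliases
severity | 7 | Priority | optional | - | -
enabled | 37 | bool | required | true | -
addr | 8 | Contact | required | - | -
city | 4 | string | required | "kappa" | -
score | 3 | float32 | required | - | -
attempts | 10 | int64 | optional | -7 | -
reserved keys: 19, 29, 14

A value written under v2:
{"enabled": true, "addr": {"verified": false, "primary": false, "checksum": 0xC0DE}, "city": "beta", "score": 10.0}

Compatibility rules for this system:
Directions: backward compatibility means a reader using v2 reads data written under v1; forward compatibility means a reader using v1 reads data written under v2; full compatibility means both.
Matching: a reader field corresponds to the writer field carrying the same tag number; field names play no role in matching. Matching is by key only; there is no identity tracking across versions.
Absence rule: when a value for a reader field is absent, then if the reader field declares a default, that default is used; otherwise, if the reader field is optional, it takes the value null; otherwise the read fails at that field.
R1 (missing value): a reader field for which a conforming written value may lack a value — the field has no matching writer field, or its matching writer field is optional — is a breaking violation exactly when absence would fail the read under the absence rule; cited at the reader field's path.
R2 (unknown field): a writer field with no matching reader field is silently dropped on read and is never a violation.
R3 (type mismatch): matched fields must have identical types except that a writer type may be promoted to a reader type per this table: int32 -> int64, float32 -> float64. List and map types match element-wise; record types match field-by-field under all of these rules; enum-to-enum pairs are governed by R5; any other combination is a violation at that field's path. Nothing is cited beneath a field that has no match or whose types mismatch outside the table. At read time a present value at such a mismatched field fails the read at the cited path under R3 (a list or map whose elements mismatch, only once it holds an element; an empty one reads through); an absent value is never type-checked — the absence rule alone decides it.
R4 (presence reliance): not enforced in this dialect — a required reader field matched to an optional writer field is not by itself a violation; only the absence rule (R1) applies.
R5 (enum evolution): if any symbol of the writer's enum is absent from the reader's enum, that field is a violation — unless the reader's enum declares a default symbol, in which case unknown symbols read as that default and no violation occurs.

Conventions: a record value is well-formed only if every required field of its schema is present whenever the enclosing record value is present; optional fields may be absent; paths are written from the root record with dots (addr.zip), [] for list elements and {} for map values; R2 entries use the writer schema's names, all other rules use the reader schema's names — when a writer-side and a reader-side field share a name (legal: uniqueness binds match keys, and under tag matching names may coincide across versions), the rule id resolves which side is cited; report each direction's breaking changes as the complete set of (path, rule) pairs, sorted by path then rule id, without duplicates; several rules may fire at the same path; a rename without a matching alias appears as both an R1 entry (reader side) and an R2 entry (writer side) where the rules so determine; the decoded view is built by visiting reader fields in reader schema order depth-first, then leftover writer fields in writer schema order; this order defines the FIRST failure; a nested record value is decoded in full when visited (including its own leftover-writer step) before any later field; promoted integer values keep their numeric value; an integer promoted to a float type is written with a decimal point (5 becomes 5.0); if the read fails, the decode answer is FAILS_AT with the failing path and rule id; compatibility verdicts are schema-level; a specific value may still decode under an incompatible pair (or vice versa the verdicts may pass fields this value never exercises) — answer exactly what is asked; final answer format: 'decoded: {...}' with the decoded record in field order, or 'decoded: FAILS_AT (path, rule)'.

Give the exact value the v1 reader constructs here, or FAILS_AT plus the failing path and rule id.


decoded: {"severity": null, "addr": {"verified": false, "primary": false, "rating": null, "checksum": 0xC0DE}, "city": "beta", "score": 10.0, "attempts": -7}

arrows below run writer -> reader for Event
decoding the Event value with the v1 reader:
  severity := null (absent, optional -> null)
  addr.verified := false
  addr.primary := false
  addr.rating := null (absent, optional -> null)
  addr.checksum := 0xC0DE
  city := "beta"
  score := 10.0
  attempts := -7 (absent -> default)
  writer enabled: unknown -> dropped
  => decoded: {"severity": null, "addr": {"verified": false, "primary": false, "rating": null, "checksum": 0xC0DE}, "city": "beta", "score": 10.0, "attempts": -7}
remaining Event differences; none change what is asked:
  added field age to record Contact: optional int32, tag 4 (in v2 it sits last) -> fires no rule on Event under this dialect and leaves the result unchanged
  added field enabled to record Event: required bool, tag 37, default true (in v2 it sits immediately before addr) -> fires no rule on Event under this dialect and leaves the result unchanged
  field attempts in record Event: required changed to optional -> fires no rule on Event under this dialect and leaves the result unchanged


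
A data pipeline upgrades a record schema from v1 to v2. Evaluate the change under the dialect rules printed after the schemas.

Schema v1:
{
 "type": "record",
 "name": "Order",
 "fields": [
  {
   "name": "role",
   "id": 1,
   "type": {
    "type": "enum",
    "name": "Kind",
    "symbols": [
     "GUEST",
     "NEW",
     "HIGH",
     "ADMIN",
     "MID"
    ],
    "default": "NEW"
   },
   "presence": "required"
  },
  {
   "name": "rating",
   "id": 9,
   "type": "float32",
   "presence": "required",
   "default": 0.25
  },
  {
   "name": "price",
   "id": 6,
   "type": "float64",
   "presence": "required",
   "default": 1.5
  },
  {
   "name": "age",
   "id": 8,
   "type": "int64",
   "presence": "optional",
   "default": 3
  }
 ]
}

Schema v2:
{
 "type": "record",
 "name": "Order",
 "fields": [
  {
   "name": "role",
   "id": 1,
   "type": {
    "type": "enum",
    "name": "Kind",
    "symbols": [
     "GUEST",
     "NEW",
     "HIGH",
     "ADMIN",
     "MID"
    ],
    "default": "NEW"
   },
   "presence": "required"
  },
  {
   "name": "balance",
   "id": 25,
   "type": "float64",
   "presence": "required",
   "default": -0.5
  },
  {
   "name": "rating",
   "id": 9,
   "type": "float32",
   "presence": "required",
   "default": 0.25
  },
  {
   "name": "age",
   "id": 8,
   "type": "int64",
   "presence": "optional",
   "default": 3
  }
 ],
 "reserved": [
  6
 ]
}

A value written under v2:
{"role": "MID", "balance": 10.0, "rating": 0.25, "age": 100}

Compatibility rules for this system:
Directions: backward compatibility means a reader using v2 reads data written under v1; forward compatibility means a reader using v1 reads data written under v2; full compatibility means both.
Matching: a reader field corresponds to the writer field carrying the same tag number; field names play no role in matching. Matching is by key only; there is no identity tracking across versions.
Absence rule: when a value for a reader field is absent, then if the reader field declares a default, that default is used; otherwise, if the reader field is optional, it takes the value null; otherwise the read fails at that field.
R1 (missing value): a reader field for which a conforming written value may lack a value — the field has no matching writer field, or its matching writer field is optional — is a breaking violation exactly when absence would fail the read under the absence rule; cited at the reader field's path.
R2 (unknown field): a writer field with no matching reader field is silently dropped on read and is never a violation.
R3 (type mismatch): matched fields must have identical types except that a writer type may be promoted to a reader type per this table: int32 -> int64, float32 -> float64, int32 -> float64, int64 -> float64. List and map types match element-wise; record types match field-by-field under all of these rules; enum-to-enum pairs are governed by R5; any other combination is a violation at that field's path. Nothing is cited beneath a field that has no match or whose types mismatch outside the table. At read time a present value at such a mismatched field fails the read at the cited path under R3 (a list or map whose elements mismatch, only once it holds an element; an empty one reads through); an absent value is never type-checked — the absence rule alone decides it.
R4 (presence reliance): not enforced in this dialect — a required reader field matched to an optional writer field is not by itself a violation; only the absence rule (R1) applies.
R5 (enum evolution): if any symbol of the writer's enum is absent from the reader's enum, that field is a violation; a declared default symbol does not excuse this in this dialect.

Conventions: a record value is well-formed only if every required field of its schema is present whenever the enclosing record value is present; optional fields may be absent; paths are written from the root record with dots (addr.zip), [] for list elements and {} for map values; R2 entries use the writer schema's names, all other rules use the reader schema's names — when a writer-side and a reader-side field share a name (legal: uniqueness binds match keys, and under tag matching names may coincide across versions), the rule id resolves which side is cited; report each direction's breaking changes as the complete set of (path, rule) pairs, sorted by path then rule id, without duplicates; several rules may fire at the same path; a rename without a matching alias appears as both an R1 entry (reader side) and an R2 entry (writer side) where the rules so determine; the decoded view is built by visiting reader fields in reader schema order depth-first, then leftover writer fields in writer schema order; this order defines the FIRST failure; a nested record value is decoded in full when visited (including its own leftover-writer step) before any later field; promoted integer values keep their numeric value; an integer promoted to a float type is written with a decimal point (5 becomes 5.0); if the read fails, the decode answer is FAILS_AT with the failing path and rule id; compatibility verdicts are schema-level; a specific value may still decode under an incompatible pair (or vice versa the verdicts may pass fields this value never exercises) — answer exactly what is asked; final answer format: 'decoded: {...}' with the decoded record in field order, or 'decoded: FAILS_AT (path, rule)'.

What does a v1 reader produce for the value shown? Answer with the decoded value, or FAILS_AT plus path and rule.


each type pair in Order: writer, then reader
decode (reader v1):
  role := "MID"
  rating := 0.25
  price := 1.5 (no value, default fills)
  age := 100
  writer balance: unmatched, discarded
  => decoded: {"role": "MID", "rating": 0.25, "price": 1.5, "age": 100}
diffs on Order not affecting the asked answer:
  added field balance to record Order: required float64, tag 25, default -0.5 (in v2 it sits immediately before rating) -> triggers nothing under the printed rules; the Order answer is the same either way
  removed field price from record Order (its key 6 joins the reserved list) -> triggers nothing under the printed rules; the Order answer is the same either way

decoded: {"role": "MID", "rating": 0.25, "price": 1.5, "age": 100}


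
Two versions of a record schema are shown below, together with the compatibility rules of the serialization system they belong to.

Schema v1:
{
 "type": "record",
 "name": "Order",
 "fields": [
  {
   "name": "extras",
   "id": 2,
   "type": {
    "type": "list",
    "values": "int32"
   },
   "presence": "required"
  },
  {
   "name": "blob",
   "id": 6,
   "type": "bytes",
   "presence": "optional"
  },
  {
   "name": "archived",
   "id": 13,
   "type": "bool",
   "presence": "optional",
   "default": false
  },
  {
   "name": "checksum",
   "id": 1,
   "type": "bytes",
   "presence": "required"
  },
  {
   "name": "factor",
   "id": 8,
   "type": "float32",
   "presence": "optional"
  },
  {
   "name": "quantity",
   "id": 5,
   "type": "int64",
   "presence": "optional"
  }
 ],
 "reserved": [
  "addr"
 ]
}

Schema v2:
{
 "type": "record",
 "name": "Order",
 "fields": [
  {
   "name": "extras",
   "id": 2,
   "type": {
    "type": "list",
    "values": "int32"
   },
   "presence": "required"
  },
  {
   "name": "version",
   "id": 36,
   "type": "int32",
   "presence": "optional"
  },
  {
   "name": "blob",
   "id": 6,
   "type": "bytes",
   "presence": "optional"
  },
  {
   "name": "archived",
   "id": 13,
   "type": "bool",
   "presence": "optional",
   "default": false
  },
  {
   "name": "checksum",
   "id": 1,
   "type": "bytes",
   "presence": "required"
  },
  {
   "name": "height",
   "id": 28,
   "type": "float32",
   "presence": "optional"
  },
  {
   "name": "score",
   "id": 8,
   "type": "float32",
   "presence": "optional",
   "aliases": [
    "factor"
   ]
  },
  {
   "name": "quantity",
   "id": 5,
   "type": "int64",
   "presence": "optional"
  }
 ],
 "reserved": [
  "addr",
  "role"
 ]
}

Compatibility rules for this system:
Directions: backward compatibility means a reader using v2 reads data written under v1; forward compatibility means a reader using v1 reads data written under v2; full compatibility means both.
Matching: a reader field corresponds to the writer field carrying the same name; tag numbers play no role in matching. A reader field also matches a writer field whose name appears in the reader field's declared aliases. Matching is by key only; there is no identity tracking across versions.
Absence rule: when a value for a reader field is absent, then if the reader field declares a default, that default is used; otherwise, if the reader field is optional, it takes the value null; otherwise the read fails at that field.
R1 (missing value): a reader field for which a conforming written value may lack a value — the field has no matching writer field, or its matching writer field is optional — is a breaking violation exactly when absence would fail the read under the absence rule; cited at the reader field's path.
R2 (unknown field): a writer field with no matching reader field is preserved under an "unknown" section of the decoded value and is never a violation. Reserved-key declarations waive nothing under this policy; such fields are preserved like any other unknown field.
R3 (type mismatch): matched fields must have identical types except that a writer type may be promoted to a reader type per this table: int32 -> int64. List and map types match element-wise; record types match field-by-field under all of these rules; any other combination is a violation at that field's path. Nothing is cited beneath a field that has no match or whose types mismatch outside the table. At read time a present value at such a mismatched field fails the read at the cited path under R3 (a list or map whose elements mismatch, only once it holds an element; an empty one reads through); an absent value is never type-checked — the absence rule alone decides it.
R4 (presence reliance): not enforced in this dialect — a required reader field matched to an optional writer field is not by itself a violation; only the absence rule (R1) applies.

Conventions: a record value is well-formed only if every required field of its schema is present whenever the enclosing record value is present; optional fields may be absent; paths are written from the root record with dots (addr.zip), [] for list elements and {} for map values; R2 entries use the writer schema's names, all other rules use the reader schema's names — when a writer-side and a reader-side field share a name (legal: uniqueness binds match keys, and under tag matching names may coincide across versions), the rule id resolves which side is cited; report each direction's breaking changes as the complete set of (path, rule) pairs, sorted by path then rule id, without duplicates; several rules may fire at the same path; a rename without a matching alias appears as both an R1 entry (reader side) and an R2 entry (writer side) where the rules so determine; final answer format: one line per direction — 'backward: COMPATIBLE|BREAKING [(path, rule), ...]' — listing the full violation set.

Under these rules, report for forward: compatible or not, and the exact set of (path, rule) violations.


forward: COMPATIBLE []

in Order below, arrows point writer -> reader
forward on Order — v1 reading data written by v2:
  extras: paired with writer extras (list<int32> -> list<int32>; writer required)
  blob: paired with writer blob (bytes -> bytes; writer optional)
  archived: paired with writer archived (bool -> bool; writer optional)
  checksum: paired with writer checksum (bytes -> bytes; writer required)
  factor: no writer match
  quantity: paired with writer quantity (int64 -> int64; writer optional)
  writer field version has no reader counterpart
  writer field height has no reader counterpart
  writer field score has no reader counterpart
  nothing fires on Order: forward is COMPATIBLE
diffs on Order not affecting the asked answer:
  added field height to record Order: optional float32, tag 28 (in v2 it sits immediately before score) -> triggers nothing under Order's printed rules — same verdict
  renamed field factor to score in record Order (alias factor declared on the renamed field) -> triggers nothing under Order's printed rules — same verdict
  added field version to record Order: optional int32, tag 36 (in v2 it sits immediately before blob) -> triggers nothing under Order's printed rules — same verdict


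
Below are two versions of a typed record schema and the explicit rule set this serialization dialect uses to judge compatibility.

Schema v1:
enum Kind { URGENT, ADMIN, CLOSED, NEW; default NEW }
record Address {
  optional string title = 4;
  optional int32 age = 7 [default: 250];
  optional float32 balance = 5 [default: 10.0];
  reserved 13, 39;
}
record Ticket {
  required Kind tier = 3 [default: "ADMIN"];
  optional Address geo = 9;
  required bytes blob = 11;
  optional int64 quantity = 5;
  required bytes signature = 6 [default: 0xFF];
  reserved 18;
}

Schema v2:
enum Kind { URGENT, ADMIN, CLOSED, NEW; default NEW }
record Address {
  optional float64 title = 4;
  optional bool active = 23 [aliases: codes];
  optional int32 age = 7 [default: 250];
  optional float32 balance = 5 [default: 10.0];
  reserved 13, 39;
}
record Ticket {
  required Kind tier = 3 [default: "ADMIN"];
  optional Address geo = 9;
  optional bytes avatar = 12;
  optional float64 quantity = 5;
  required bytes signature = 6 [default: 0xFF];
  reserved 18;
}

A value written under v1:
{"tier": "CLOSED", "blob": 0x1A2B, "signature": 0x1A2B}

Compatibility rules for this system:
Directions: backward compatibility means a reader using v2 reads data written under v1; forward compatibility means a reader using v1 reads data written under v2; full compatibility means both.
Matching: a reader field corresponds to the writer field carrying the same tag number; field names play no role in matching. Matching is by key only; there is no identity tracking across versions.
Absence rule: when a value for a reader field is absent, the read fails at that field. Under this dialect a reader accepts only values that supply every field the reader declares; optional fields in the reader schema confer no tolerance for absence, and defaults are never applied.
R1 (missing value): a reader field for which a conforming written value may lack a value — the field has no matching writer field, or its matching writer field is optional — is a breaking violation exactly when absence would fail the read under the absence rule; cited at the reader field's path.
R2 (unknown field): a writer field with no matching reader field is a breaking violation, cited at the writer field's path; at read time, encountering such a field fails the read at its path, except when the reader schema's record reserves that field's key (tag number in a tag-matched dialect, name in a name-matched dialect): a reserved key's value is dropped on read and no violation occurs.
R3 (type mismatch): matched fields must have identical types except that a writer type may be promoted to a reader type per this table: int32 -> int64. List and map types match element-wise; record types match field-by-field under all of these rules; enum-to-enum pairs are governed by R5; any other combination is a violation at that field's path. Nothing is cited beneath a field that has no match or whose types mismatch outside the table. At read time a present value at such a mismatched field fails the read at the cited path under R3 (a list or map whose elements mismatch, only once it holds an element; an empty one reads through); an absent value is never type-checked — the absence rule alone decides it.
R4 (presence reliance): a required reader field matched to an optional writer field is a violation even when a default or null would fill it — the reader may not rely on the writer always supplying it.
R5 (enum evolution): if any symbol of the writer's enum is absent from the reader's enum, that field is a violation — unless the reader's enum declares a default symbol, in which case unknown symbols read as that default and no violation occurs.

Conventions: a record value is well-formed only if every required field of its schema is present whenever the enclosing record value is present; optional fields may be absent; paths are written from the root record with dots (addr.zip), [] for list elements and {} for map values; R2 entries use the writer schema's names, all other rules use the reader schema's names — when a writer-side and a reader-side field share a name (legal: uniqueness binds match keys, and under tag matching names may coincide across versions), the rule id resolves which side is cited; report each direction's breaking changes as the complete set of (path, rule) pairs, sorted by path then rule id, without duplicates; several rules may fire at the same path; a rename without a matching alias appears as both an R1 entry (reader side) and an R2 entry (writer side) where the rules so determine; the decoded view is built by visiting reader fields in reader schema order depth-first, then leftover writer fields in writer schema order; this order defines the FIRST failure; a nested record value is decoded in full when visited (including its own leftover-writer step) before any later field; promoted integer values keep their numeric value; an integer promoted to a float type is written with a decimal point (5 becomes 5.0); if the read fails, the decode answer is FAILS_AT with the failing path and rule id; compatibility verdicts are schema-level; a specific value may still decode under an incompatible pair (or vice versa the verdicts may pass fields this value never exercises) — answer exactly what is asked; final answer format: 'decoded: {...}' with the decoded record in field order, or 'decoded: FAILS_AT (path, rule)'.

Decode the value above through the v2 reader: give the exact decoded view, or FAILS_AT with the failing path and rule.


each type pair in Ticket: writer, then reader
migrating the Ticket value to v2:
  tier := "CLOSED"
  read fails at geo under R1 (no fill)
  => FAILS_AT (geo, R1)
the rest of the Ticket diff is inert for this question:
  added field avatar to record Ticket: optional bytes, tag 12 (in v2 it sits immediately before quantity) -> shifts the Ticket verdicts, not this decode
  removed field blob from record Ticket -> shifts the Ticket verdicts, not this decode
  field quantity in record Ticket: type int64 changed to float64 -> shifts the Ticket verdicts, not this decode
  field title in record Address: type string changed to float64 -> shifts the Ticket verdicts, not this decode
  added field active to record Address: optional bool, tag 23 (in v2 it sits immediately before age) -> shifts the Ticket verdicts, not this decode

decoded: FAILS_AT (geo, R1)


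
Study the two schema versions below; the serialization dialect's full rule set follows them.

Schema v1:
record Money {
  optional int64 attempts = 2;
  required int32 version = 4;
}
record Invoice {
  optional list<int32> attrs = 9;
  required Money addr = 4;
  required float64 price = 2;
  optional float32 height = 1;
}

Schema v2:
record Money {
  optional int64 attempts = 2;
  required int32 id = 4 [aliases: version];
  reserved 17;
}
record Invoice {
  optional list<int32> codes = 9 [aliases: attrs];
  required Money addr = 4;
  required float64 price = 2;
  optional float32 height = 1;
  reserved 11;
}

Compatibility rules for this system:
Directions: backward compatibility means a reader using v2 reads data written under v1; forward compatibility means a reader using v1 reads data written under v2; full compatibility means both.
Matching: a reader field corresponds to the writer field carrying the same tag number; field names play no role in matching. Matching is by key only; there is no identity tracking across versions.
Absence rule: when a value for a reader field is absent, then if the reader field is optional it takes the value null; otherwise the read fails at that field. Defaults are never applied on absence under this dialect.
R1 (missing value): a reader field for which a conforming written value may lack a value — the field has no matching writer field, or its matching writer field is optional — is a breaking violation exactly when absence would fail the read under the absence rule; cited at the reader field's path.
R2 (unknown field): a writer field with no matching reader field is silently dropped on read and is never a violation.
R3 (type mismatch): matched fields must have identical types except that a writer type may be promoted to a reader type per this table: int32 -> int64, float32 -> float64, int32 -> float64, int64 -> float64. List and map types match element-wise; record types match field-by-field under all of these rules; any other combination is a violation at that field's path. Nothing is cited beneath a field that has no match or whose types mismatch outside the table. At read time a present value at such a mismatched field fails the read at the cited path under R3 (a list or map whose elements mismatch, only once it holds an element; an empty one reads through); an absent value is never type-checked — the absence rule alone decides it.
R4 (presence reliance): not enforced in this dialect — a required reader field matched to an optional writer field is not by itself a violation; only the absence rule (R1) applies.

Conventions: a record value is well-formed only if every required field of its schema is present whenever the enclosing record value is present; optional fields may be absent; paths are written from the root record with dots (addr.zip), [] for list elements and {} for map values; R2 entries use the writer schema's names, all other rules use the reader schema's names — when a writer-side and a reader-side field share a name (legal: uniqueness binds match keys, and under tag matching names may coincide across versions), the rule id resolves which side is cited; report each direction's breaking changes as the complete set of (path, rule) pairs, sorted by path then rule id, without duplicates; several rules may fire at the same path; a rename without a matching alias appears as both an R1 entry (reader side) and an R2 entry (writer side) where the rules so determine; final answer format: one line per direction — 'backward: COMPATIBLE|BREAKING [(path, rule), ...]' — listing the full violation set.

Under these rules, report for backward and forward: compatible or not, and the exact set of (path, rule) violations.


each type pair in Invoice: writer, then reader
backward on Invoice — v2 reading data written by v1:
  codes: list<int32> -> list<int32>, writer optional; from attrs
  addr: Money -> Money, writer required; from addr
  price: float64 -> float64, writer required; from price
  height: float32 -> float32, writer optional; from height
  addr.attempts: int64 -> int64, writer optional; from addr.attempts
  addr.id: int32 -> int32, writer required; from addr.version
  => backward verdict for Invoice: COMPATIBLE, no violations
forward on Invoice — v1 reading data written by v2:
  attrs: list<int32> -> list<int32>, writer optional; from codes
  addr: Money -> Money, writer required; from addr
  price: float64 -> float64, writer required; from price
  height: float32 -> float32, writer optional; from height
  addr.attempts: int64 -> int64, writer optional; from addr.attempts
  addr.version: int32 -> int32, writer required; from addr.id
  => forward verdict for Invoice: COMPATIBLE, no violations

backward: COMPATIBLE []; forward: COMPATIBLE []
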